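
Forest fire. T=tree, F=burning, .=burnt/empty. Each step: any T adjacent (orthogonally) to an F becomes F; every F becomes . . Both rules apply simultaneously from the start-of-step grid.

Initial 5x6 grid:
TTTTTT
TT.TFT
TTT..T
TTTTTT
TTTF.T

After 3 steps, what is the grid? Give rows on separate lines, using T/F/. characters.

Step 1: 5 trees catch fire, 2 burn out
  TTTTFT
  TT.F.F
  TTT..T
  TTTFTT
  TTF..T
Step 2: 6 trees catch fire, 5 burn out
  TTTF.F
  TT....
  TTT..F
  TTF.FT
  TF...T
Step 3: 5 trees catch fire, 6 burn out
  TTF...
  TT....
  TTF...
  TF...F
  F....T

TTF...
TT....
TTF...
TF...F
F....T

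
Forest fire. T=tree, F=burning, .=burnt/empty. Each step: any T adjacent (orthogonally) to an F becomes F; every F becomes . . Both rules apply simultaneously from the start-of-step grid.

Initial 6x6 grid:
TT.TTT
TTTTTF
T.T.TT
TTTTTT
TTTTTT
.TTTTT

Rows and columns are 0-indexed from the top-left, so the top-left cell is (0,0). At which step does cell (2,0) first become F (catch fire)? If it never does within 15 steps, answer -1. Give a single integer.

Step 1: cell (2,0)='T' (+3 fires, +1 burnt)
Step 2: cell (2,0)='T' (+4 fires, +3 burnt)
Step 3: cell (2,0)='T' (+4 fires, +4 burnt)
Step 4: cell (2,0)='T' (+5 fires, +4 burnt)
Step 5: cell (2,0)='T' (+5 fires, +5 burnt)
Step 6: cell (2,0)='F' (+5 fires, +5 burnt)
  -> target ignites at step 6
Step 7: cell (2,0)='.' (+3 fires, +5 burnt)
Step 8: cell (2,0)='.' (+2 fires, +3 burnt)
Step 9: cell (2,0)='.' (+0 fires, +2 burnt)
  fire out at step 9

6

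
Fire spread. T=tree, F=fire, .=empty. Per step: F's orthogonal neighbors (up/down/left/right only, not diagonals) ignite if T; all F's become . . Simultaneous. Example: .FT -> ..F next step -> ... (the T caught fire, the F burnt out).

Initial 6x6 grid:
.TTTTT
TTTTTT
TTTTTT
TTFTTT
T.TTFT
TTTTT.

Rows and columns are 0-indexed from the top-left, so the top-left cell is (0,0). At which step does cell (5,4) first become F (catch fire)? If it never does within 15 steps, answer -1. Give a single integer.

Step 1: cell (5,4)='F' (+8 fires, +2 burnt)
  -> target ignites at step 1
Step 2: cell (5,4)='.' (+8 fires, +8 burnt)
Step 3: cell (5,4)='.' (+8 fires, +8 burnt)
Step 4: cell (5,4)='.' (+6 fires, +8 burnt)
Step 5: cell (5,4)='.' (+1 fires, +6 burnt)
Step 6: cell (5,4)='.' (+0 fires, +1 burnt)
  fire out at step 6

1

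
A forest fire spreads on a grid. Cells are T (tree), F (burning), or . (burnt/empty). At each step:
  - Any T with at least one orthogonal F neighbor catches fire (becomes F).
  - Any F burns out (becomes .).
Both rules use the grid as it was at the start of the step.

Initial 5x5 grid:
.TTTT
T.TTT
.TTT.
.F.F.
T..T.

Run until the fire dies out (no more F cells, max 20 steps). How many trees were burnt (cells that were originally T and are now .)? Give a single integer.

Answer: 11

Derivation:
Step 1: +3 fires, +2 burnt (F count now 3)
Step 2: +2 fires, +3 burnt (F count now 2)
Step 3: +3 fires, +2 burnt (F count now 3)
Step 4: +2 fires, +3 burnt (F count now 2)
Step 5: +1 fires, +2 burnt (F count now 1)
Step 6: +0 fires, +1 burnt (F count now 0)
Fire out after step 6
Initially T: 13, now '.': 23
Total burnt (originally-T cells now '.'): 11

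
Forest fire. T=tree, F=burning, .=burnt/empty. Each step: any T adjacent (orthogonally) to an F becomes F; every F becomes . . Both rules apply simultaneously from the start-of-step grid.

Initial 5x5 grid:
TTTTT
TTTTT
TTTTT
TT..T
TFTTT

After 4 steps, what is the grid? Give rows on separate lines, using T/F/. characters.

Step 1: 3 trees catch fire, 1 burn out
  TTTTT
  TTTTT
  TTTTT
  TF..T
  F.FTT
Step 2: 3 trees catch fire, 3 burn out
  TTTTT
  TTTTT
  TFTTT
  F...T
  ...FT
Step 3: 4 trees catch fire, 3 burn out
  TTTTT
  TFTTT
  F.FTT
  ....T
  ....F
Step 4: 5 trees catch fire, 4 burn out
  TFTTT
  F.FTT
  ...FT
  ....F
  .....

TFTTT
F.FTT
...FT
....F
.....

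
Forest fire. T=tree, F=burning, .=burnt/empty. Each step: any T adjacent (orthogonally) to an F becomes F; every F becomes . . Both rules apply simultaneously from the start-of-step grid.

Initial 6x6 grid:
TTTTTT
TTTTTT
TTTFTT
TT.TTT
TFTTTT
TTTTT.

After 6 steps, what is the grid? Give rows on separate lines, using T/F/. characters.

Step 1: 8 trees catch fire, 2 burn out
  TTTTTT
  TTTFTT
  TTF.FT
  TF.FTT
  F.FTTT
  TFTTT.
Step 2: 10 trees catch fire, 8 burn out
  TTTFTT
  TTF.FT
  TF...F
  F...FT
  ...FTT
  F.FTT.
Step 3: 8 trees catch fire, 10 burn out
  TTF.FT
  TF...F
  F.....
  .....F
  ....FT
  ...FT.
Step 4: 5 trees catch fire, 8 burn out
  TF...F
  F.....
  ......
  ......
  .....F
  ....F.
Step 5: 1 trees catch fire, 5 burn out
  F.....
  ......
  ......
  ......
  ......
  ......
Step 6: 0 trees catch fire, 1 burn out
  ......
  ......
  ......
  ......
  ......
  ......

......
......
......
......
......
......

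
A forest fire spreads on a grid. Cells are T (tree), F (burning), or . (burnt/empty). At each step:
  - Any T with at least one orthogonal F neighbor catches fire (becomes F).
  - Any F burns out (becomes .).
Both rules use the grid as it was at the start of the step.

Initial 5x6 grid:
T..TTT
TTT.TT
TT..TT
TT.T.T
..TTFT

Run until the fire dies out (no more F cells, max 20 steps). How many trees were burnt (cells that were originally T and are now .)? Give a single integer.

Step 1: +2 fires, +1 burnt (F count now 2)
Step 2: +3 fires, +2 burnt (F count now 3)
Step 3: +1 fires, +3 burnt (F count now 1)
Step 4: +2 fires, +1 burnt (F count now 2)
Step 5: +2 fires, +2 burnt (F count now 2)
Step 6: +1 fires, +2 burnt (F count now 1)
Step 7: +1 fires, +1 burnt (F count now 1)
Step 8: +0 fires, +1 burnt (F count now 0)
Fire out after step 8
Initially T: 20, now '.': 22
Total burnt (originally-T cells now '.'): 12

Answer: 12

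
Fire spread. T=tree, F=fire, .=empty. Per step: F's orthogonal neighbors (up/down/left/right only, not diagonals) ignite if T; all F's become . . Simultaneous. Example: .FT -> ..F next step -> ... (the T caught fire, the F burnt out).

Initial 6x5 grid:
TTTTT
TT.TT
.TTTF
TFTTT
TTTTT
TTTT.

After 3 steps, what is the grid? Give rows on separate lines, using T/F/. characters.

Step 1: 7 trees catch fire, 2 burn out
  TTTTT
  TT.TF
  .FTF.
  F.FTF
  TFTTT
  TTTT.
Step 2: 9 trees catch fire, 7 burn out
  TTTTF
  TF.F.
  ..F..
  ...F.
  F.FTF
  TFTT.
Step 3: 6 trees catch fire, 9 burn out
  TFTF.
  F....
  .....
  .....
  ...F.
  F.FT.

TFTF.
F....
.....
.....
...F.
F.FT.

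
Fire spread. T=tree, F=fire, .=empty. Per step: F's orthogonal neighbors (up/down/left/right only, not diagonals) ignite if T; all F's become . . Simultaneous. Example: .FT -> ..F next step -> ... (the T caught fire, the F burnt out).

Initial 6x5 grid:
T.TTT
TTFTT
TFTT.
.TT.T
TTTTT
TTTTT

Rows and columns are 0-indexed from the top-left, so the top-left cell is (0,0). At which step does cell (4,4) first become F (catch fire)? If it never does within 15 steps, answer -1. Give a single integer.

Step 1: cell (4,4)='T' (+6 fires, +2 burnt)
Step 2: cell (4,4)='T' (+6 fires, +6 burnt)
Step 3: cell (4,4)='T' (+5 fires, +6 burnt)
Step 4: cell (4,4)='T' (+3 fires, +5 burnt)
Step 5: cell (4,4)='F' (+2 fires, +3 burnt)
  -> target ignites at step 5
Step 6: cell (4,4)='.' (+2 fires, +2 burnt)
Step 7: cell (4,4)='.' (+0 fires, +2 burnt)
  fire out at step 7

5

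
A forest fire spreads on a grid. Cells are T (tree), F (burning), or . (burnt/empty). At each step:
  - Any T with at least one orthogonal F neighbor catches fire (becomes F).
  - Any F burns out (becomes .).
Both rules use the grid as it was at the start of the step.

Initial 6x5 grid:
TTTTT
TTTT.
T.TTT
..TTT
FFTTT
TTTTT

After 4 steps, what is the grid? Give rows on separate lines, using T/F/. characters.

Step 1: 3 trees catch fire, 2 burn out
  TTTTT
  TTTT.
  T.TTT
  ..TTT
  ..FTT
  FFTTT
Step 2: 3 trees catch fire, 3 burn out
  TTTTT
  TTTT.
  T.TTT
  ..FTT
  ...FT
  ..FTT
Step 3: 4 trees catch fire, 3 burn out
  TTTTT
  TTTT.
  T.FTT
  ...FT
  ....F
  ...FT
Step 4: 4 trees catch fire, 4 burn out
  TTTTT
  TTFT.
  T..FT
  ....F
  .....
  ....F

TTTTT
TTFT.
T..FT
....F
.....
....F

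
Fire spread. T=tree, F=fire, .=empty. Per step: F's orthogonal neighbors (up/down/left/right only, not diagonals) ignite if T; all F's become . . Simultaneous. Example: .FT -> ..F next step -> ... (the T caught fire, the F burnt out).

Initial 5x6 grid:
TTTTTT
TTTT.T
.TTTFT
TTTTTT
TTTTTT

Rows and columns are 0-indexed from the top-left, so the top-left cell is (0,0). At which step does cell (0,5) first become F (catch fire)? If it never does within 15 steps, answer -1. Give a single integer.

Step 1: cell (0,5)='T' (+3 fires, +1 burnt)
Step 2: cell (0,5)='T' (+6 fires, +3 burnt)
Step 3: cell (0,5)='F' (+7 fires, +6 burnt)
  -> target ignites at step 3
Step 4: cell (0,5)='.' (+5 fires, +7 burnt)
Step 5: cell (0,5)='.' (+4 fires, +5 burnt)
Step 6: cell (0,5)='.' (+2 fires, +4 burnt)
Step 7: cell (0,5)='.' (+0 fires, +2 burnt)
  fire out at step 7

3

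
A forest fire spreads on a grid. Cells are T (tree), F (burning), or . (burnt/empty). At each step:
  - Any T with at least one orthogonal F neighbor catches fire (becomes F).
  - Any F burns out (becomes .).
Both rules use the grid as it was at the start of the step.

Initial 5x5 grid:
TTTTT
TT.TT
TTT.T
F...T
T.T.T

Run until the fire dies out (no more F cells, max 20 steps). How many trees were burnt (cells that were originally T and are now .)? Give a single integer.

Step 1: +2 fires, +1 burnt (F count now 2)
Step 2: +2 fires, +2 burnt (F count now 2)
Step 3: +3 fires, +2 burnt (F count now 3)
Step 4: +1 fires, +3 burnt (F count now 1)
Step 5: +1 fires, +1 burnt (F count now 1)
Step 6: +1 fires, +1 burnt (F count now 1)
Step 7: +2 fires, +1 burnt (F count now 2)
Step 8: +1 fires, +2 burnt (F count now 1)
Step 9: +1 fires, +1 burnt (F count now 1)
Step 10: +1 fires, +1 burnt (F count now 1)
Step 11: +1 fires, +1 burnt (F count now 1)
Step 12: +0 fires, +1 burnt (F count now 0)
Fire out after step 12
Initially T: 17, now '.': 24
Total burnt (originally-T cells now '.'): 16

Answer: 16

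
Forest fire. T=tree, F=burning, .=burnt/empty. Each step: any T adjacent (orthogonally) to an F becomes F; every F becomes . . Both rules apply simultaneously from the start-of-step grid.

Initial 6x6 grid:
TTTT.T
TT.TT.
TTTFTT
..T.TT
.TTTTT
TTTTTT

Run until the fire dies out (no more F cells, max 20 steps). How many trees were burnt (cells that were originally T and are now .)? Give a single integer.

Answer: 27

Derivation:
Step 1: +3 fires, +1 burnt (F count now 3)
Step 2: +6 fires, +3 burnt (F count now 6)
Step 3: +6 fires, +6 burnt (F count now 6)
Step 4: +7 fires, +6 burnt (F count now 7)
Step 5: +4 fires, +7 burnt (F count now 4)
Step 6: +1 fires, +4 burnt (F count now 1)
Step 7: +0 fires, +1 burnt (F count now 0)
Fire out after step 7
Initially T: 28, now '.': 35
Total burnt (originally-T cells now '.'): 27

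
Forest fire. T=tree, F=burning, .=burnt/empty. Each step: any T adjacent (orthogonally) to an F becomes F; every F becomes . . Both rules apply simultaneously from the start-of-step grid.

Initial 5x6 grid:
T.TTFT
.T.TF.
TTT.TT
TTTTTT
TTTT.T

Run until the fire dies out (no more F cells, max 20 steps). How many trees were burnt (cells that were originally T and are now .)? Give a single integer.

Answer: 21

Derivation:
Step 1: +4 fires, +2 burnt (F count now 4)
Step 2: +3 fires, +4 burnt (F count now 3)
Step 3: +2 fires, +3 burnt (F count now 2)
Step 4: +3 fires, +2 burnt (F count now 3)
Step 5: +3 fires, +3 burnt (F count now 3)
Step 6: +3 fires, +3 burnt (F count now 3)
Step 7: +3 fires, +3 burnt (F count now 3)
Step 8: +0 fires, +3 burnt (F count now 0)
Fire out after step 8
Initially T: 22, now '.': 29
Total burnt (originally-T cells now '.'): 21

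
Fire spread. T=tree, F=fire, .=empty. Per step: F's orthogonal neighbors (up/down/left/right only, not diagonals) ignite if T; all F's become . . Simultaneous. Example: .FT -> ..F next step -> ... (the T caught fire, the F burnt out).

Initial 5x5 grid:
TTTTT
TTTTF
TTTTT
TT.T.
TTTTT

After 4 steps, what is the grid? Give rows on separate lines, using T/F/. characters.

Step 1: 3 trees catch fire, 1 burn out
  TTTTF
  TTTF.
  TTTTF
  TT.T.
  TTTTT
Step 2: 3 trees catch fire, 3 burn out
  TTTF.
  TTF..
  TTTF.
  TT.T.
  TTTTT
Step 3: 4 trees catch fire, 3 burn out
  TTF..
  TF...
  TTF..
  TT.F.
  TTTTT
Step 4: 4 trees catch fire, 4 burn out
  TF...
  F....
  TF...
  TT...
  TTTFT

TF...
F....
TF...
TT...
TTTFT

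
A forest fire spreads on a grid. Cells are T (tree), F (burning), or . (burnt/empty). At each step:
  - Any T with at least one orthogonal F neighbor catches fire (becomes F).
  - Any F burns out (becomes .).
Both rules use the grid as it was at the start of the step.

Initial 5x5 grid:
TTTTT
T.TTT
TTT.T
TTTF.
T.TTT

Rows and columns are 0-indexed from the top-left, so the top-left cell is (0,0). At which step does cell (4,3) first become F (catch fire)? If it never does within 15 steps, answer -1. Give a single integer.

Step 1: cell (4,3)='F' (+2 fires, +1 burnt)
  -> target ignites at step 1
Step 2: cell (4,3)='.' (+4 fires, +2 burnt)
Step 3: cell (4,3)='.' (+3 fires, +4 burnt)
Step 4: cell (4,3)='.' (+4 fires, +3 burnt)
Step 5: cell (4,3)='.' (+4 fires, +4 burnt)
Step 6: cell (4,3)='.' (+3 fires, +4 burnt)
Step 7: cell (4,3)='.' (+0 fires, +3 burnt)
  fire out at step 7

1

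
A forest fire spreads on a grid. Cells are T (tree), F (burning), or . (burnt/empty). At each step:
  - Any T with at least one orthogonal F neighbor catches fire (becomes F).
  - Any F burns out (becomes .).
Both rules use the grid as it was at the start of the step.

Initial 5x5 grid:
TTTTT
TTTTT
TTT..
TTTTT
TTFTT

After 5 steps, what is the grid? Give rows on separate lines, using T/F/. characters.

Step 1: 3 trees catch fire, 1 burn out
  TTTTT
  TTTTT
  TTT..
  TTFTT
  TF.FT
Step 2: 5 trees catch fire, 3 burn out
  TTTTT
  TTTTT
  TTF..
  TF.FT
  F...F
Step 3: 4 trees catch fire, 5 burn out
  TTTTT
  TTFTT
  TF...
  F...F
  .....
Step 4: 4 trees catch fire, 4 burn out
  TTFTT
  TF.FT
  F....
  .....
  .....
Step 5: 4 trees catch fire, 4 burn out
  TF.FT
  F...F
  .....
  .....
  .....

TF.FT
F...F
.....
.....
.....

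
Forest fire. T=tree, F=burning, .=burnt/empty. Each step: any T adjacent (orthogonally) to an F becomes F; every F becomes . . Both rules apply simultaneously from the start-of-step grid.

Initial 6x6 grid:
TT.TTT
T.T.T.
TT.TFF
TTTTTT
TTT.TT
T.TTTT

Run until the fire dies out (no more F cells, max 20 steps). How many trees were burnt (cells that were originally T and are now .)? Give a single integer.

Answer: 26

Derivation:
Step 1: +4 fires, +2 burnt (F count now 4)
Step 2: +4 fires, +4 burnt (F count now 4)
Step 3: +5 fires, +4 burnt (F count now 5)
Step 4: +3 fires, +5 burnt (F count now 3)
Step 5: +4 fires, +3 burnt (F count now 4)
Step 6: +2 fires, +4 burnt (F count now 2)
Step 7: +2 fires, +2 burnt (F count now 2)
Step 8: +1 fires, +2 burnt (F count now 1)
Step 9: +1 fires, +1 burnt (F count now 1)
Step 10: +0 fires, +1 burnt (F count now 0)
Fire out after step 10
Initially T: 27, now '.': 35
Total burnt (originally-T cells now '.'): 26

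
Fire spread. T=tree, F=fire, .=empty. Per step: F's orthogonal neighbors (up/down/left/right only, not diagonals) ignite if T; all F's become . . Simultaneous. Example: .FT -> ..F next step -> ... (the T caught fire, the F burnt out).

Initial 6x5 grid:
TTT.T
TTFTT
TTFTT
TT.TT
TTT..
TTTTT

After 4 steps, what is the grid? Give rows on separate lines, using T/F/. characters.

Step 1: 5 trees catch fire, 2 burn out
  TTF.T
  TF.FT
  TF.FT
  TT.TT
  TTT..
  TTTTT
Step 2: 7 trees catch fire, 5 burn out
  TF..T
  F...F
  F...F
  TF.FT
  TTT..
  TTTTT
Step 3: 5 trees catch fire, 7 burn out
  F...F
  .....
  .....
  F...F
  TFT..
  TTTTT
Step 4: 3 trees catch fire, 5 burn out
  .....
  .....
  .....
  .....
  F.F..
  TFTTT

.....
.....
.....
.....
F.F..
TFTTT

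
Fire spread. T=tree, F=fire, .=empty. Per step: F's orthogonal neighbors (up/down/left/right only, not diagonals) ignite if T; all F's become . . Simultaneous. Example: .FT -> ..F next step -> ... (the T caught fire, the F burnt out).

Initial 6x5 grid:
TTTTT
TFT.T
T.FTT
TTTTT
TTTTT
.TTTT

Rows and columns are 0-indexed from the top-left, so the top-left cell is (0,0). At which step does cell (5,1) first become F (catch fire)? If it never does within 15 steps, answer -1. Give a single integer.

Step 1: cell (5,1)='T' (+5 fires, +2 burnt)
Step 2: cell (5,1)='T' (+7 fires, +5 burnt)
Step 3: cell (5,1)='T' (+7 fires, +7 burnt)
Step 4: cell (5,1)='F' (+5 fires, +7 burnt)
  -> target ignites at step 4
Step 5: cell (5,1)='.' (+1 fires, +5 burnt)
Step 6: cell (5,1)='.' (+0 fires, +1 burnt)
  fire out at step 6

4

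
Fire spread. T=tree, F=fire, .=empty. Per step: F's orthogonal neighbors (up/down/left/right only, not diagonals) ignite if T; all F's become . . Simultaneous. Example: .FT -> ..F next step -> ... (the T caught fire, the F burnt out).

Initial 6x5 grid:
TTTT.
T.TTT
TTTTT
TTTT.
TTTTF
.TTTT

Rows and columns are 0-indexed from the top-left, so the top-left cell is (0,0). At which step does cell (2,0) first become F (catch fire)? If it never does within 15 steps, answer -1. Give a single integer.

Step 1: cell (2,0)='T' (+2 fires, +1 burnt)
Step 2: cell (2,0)='T' (+3 fires, +2 burnt)
Step 3: cell (2,0)='T' (+4 fires, +3 burnt)
Step 4: cell (2,0)='T' (+6 fires, +4 burnt)
Step 5: cell (2,0)='T' (+5 fires, +6 burnt)
Step 6: cell (2,0)='F' (+2 fires, +5 burnt)
  -> target ignites at step 6
Step 7: cell (2,0)='.' (+2 fires, +2 burnt)
Step 8: cell (2,0)='.' (+1 fires, +2 burnt)
Step 9: cell (2,0)='.' (+0 fires, +1 burnt)
  fire out at step 9

6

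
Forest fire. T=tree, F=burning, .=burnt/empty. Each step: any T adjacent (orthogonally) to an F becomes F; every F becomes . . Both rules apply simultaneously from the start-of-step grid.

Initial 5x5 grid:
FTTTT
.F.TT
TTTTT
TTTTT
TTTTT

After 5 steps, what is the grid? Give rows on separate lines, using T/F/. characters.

Step 1: 2 trees catch fire, 2 burn out
  .FTTT
  ...TT
  TFTTT
  TTTTT
  TTTTT
Step 2: 4 trees catch fire, 2 burn out
  ..FTT
  ...TT
  F.FTT
  TFTTT
  TTTTT
Step 3: 5 trees catch fire, 4 burn out
  ...FT
  ...TT
  ...FT
  F.FTT
  TFTTT
Step 4: 6 trees catch fire, 5 burn out
  ....F
  ...FT
  ....F
  ...FT
  F.FTT
Step 5: 3 trees catch fire, 6 burn out
  .....
  ....F
  .....
  ....F
  ...FT

.....
....F
.....
....F
...FT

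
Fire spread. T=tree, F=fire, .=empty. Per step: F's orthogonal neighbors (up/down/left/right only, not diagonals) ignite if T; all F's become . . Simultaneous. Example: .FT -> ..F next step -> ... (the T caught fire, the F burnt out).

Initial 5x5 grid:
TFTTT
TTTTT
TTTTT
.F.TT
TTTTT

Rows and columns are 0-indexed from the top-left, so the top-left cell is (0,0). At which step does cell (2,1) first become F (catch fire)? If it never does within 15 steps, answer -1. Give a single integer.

Step 1: cell (2,1)='F' (+5 fires, +2 burnt)
  -> target ignites at step 1
Step 2: cell (2,1)='.' (+7 fires, +5 burnt)
Step 3: cell (2,1)='.' (+4 fires, +7 burnt)
Step 4: cell (2,1)='.' (+4 fires, +4 burnt)
Step 5: cell (2,1)='.' (+1 fires, +4 burnt)
Step 6: cell (2,1)='.' (+0 fires, +1 burnt)
  fire out at step 6

1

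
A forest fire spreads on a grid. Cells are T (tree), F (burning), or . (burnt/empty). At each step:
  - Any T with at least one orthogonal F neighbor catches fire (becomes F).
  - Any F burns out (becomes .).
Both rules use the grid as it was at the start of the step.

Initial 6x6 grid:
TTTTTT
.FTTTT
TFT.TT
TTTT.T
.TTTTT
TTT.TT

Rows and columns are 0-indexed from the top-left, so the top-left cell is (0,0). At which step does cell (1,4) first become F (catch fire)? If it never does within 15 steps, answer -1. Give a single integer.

Step 1: cell (1,4)='T' (+5 fires, +2 burnt)
Step 2: cell (1,4)='T' (+6 fires, +5 burnt)
Step 3: cell (1,4)='F' (+5 fires, +6 burnt)
  -> target ignites at step 3
Step 4: cell (1,4)='.' (+6 fires, +5 burnt)
Step 5: cell (1,4)='.' (+3 fires, +6 burnt)
Step 6: cell (1,4)='.' (+3 fires, +3 burnt)
Step 7: cell (1,4)='.' (+1 fires, +3 burnt)
Step 8: cell (1,4)='.' (+0 fires, +1 burnt)
  fire out at step 8

3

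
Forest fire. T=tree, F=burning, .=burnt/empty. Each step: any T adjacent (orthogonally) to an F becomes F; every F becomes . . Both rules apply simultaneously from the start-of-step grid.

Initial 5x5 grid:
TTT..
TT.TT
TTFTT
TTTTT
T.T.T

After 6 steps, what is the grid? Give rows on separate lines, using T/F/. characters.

Step 1: 3 trees catch fire, 1 burn out
  TTT..
  TT.TT
  TF.FT
  TTFTT
  T.T.T
Step 2: 7 trees catch fire, 3 burn out
  TTT..
  TF.FT
  F...F
  TF.FT
  T.F.T
Step 3: 5 trees catch fire, 7 burn out
  TFT..
  F...F
  .....
  F...F
  T...T
Step 4: 4 trees catch fire, 5 burn out
  F.F..
  .....
  .....
  .....
  F...F
Step 5: 0 trees catch fire, 4 burn out
  .....
  .....
  .....
  .....
  .....
Step 6: 0 trees catch fire, 0 burn out
  .....
  .....
  .....
  .....
  .....

.....
.....
.....
.....
.....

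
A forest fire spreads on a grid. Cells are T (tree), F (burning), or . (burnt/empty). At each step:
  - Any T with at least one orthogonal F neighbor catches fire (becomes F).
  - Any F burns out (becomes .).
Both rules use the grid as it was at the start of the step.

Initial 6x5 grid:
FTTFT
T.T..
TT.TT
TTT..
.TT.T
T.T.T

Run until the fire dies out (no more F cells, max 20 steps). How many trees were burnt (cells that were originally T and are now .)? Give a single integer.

Answer: 13

Derivation:
Step 1: +4 fires, +2 burnt (F count now 4)
Step 2: +2 fires, +4 burnt (F count now 2)
Step 3: +2 fires, +2 burnt (F count now 2)
Step 4: +1 fires, +2 burnt (F count now 1)
Step 5: +2 fires, +1 burnt (F count now 2)
Step 6: +1 fires, +2 burnt (F count now 1)
Step 7: +1 fires, +1 burnt (F count now 1)
Step 8: +0 fires, +1 burnt (F count now 0)
Fire out after step 8
Initially T: 18, now '.': 25
Total burnt (originally-T cells now '.'): 13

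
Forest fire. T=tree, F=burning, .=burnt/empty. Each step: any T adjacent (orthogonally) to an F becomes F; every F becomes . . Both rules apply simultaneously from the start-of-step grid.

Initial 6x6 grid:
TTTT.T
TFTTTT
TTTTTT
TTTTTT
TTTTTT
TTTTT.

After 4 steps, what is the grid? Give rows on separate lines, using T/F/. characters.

Step 1: 4 trees catch fire, 1 burn out
  TFTT.T
  F.FTTT
  TFTTTT
  TTTTTT
  TTTTTT
  TTTTT.
Step 2: 6 trees catch fire, 4 burn out
  F.FT.T
  ...FTT
  F.FTTT
  TFTTTT
  TTTTTT
  TTTTT.
Step 3: 6 trees catch fire, 6 burn out
  ...F.T
  ....FT
  ...FTT
  F.FTTT
  TFTTTT
  TTTTT.
Step 4: 6 trees catch fire, 6 burn out
  .....T
  .....F
  ....FT
  ...FTT
  F.FTTT
  TFTTT.

.....T
.....F
....FT
...FTT
F.FTTT
TFTTT.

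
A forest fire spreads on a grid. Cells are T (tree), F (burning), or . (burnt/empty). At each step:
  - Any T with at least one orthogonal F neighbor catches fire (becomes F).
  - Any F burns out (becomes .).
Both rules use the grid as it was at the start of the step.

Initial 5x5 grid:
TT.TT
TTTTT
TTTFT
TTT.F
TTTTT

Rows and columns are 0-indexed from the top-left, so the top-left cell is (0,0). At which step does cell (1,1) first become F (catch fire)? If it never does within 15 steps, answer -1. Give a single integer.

Step 1: cell (1,1)='T' (+4 fires, +2 burnt)
Step 2: cell (1,1)='T' (+6 fires, +4 burnt)
Step 3: cell (1,1)='F' (+5 fires, +6 burnt)
  -> target ignites at step 3
Step 4: cell (1,1)='.' (+4 fires, +5 burnt)
Step 5: cell (1,1)='.' (+2 fires, +4 burnt)
Step 6: cell (1,1)='.' (+0 fires, +2 burnt)
  fire out at step 6

3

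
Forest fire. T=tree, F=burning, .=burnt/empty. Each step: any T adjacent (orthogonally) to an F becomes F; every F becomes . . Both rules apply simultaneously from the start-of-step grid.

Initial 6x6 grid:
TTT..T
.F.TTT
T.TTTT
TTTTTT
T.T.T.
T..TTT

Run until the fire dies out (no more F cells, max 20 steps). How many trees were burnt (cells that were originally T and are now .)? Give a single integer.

Answer: 3

Derivation:
Step 1: +1 fires, +1 burnt (F count now 1)
Step 2: +2 fires, +1 burnt (F count now 2)
Step 3: +0 fires, +2 burnt (F count now 0)
Fire out after step 3
Initially T: 25, now '.': 14
Total burnt (originally-T cells now '.'): 3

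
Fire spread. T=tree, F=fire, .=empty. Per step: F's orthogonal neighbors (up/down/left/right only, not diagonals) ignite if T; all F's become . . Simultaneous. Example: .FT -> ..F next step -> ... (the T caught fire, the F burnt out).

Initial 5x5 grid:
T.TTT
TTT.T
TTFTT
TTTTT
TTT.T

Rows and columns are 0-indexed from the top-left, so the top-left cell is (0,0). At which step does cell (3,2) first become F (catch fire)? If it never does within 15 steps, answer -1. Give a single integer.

Step 1: cell (3,2)='F' (+4 fires, +1 burnt)
  -> target ignites at step 1
Step 2: cell (3,2)='.' (+7 fires, +4 burnt)
Step 3: cell (3,2)='.' (+6 fires, +7 burnt)
Step 4: cell (3,2)='.' (+4 fires, +6 burnt)
Step 5: cell (3,2)='.' (+0 fires, +4 burnt)
  fire out at step 5

1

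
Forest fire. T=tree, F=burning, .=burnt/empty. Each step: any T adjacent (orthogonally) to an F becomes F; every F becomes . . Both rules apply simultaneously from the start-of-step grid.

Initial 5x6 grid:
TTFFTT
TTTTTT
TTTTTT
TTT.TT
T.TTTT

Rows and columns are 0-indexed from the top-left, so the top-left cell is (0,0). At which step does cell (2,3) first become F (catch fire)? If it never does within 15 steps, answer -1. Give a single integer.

Step 1: cell (2,3)='T' (+4 fires, +2 burnt)
Step 2: cell (2,3)='F' (+6 fires, +4 burnt)
  -> target ignites at step 2
Step 3: cell (2,3)='.' (+5 fires, +6 burnt)
Step 4: cell (2,3)='.' (+5 fires, +5 burnt)
Step 5: cell (2,3)='.' (+4 fires, +5 burnt)
Step 6: cell (2,3)='.' (+2 fires, +4 burnt)
Step 7: cell (2,3)='.' (+0 fires, +2 burnt)
  fire out at step 7

2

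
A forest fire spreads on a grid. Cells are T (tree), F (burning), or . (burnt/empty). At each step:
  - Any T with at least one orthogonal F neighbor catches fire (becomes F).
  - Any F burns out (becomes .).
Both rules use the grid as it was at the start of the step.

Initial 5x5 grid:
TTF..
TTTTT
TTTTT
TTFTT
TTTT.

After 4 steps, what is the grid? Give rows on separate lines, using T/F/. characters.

Step 1: 6 trees catch fire, 2 burn out
  TF...
  TTFTT
  TTFTT
  TF.FT
  TTFT.
Step 2: 9 trees catch fire, 6 burn out
  F....
  TF.FT
  TF.FT
  F...F
  TF.F.
Step 3: 5 trees catch fire, 9 burn out
  .....
  F...F
  F...F
  .....
  F....
Step 4: 0 trees catch fire, 5 burn out
  .....
  .....
  .....
  .....
  .....

.....
.....
.....
.....
.....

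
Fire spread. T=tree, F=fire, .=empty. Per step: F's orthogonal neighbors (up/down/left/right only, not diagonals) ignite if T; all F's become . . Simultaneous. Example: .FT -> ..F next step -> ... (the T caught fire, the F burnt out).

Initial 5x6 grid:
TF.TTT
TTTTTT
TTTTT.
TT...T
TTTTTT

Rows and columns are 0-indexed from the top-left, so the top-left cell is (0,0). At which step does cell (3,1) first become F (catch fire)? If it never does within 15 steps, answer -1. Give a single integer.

Step 1: cell (3,1)='T' (+2 fires, +1 burnt)
Step 2: cell (3,1)='T' (+3 fires, +2 burnt)
Step 3: cell (3,1)='F' (+4 fires, +3 burnt)
  -> target ignites at step 3
Step 4: cell (3,1)='.' (+5 fires, +4 burnt)
Step 5: cell (3,1)='.' (+5 fires, +5 burnt)
Step 6: cell (3,1)='.' (+2 fires, +5 burnt)
Step 7: cell (3,1)='.' (+1 fires, +2 burnt)
Step 8: cell (3,1)='.' (+1 fires, +1 burnt)
Step 9: cell (3,1)='.' (+1 fires, +1 burnt)
Step 10: cell (3,1)='.' (+0 fires, +1 burnt)
  fire out at step 10

3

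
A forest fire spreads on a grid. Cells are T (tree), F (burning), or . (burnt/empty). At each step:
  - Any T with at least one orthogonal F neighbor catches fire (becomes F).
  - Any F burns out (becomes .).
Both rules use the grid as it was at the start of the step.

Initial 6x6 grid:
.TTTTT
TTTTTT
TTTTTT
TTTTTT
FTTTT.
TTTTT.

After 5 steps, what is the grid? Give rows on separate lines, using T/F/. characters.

Step 1: 3 trees catch fire, 1 burn out
  .TTTTT
  TTTTTT
  TTTTTT
  FTTTTT
  .FTTT.
  FTTTT.
Step 2: 4 trees catch fire, 3 burn out
  .TTTTT
  TTTTTT
  FTTTTT
  .FTTTT
  ..FTT.
  .FTTT.
Step 3: 5 trees catch fire, 4 burn out
  .TTTTT
  FTTTTT
  .FTTTT
  ..FTTT
  ...FT.
  ..FTT.
Step 4: 5 trees catch fire, 5 burn out
  .TTTTT
  .FTTTT
  ..FTTT
  ...FTT
  ....F.
  ...FT.
Step 5: 5 trees catch fire, 5 burn out
  .FTTTT
  ..FTTT
  ...FTT
  ....FT
  ......
  ....F.

.FTTTT
..FTTT
...FTT
....FT
......
....F.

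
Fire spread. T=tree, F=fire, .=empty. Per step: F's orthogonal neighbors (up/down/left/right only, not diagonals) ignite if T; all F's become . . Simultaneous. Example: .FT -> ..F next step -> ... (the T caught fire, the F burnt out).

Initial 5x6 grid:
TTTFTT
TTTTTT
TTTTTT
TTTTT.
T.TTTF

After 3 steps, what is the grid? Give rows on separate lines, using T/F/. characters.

Step 1: 4 trees catch fire, 2 burn out
  TTF.FT
  TTTFTT
  TTTTTT
  TTTTT.
  T.TTF.
Step 2: 7 trees catch fire, 4 burn out
  TF...F
  TTF.FT
  TTTFTT
  TTTTF.
  T.TF..
Step 3: 7 trees catch fire, 7 burn out
  F.....
  TF...F
  TTF.FT
  TTTF..
  T.F...

F.....
TF...F
TTF.FT
TTTF..
T.F...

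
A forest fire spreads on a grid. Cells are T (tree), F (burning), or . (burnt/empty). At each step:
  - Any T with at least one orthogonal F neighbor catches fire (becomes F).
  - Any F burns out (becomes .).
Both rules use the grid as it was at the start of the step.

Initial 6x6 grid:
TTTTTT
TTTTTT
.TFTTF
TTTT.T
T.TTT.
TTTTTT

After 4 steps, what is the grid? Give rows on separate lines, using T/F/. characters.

Step 1: 7 trees catch fire, 2 burn out
  TTTTTT
  TTFTTF
  .F.FF.
  TTFT.F
  T.TTT.
  TTTTTT
Step 2: 8 trees catch fire, 7 burn out
  TTFTTF
  TF.FF.
  ......
  TF.F..
  T.FTT.
  TTTTTT
Step 3: 7 trees catch fire, 8 burn out
  TF.FF.
  F.....
  ......
  F.....
  T..FT.
  TTFTTT
Step 4: 5 trees catch fire, 7 burn out
  F.....
  ......
  ......
  ......
  F...F.
  TF.FTT

F.....
......
......
......
F...F.
TF.FTT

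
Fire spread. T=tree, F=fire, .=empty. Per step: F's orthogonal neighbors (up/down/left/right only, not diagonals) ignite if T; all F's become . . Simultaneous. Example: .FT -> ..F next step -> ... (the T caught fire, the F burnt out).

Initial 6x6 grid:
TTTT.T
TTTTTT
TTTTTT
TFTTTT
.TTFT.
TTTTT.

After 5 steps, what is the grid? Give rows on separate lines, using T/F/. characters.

Step 1: 8 trees catch fire, 2 burn out
  TTTT.T
  TTTTTT
  TFTTTT
  F.FFTT
  .FF.F.
  TTTFT.
Step 2: 8 trees catch fire, 8 burn out
  TTTT.T
  TFTTTT
  F.FFTT
  ....FT
  ......
  TFF.F.
Step 3: 7 trees catch fire, 8 burn out
  TFTT.T
  F.FFTT
  ....FT
  .....F
  ......
  F.....
Step 4: 5 trees catch fire, 7 burn out
  F.FF.T
  ....FT
  .....F
  ......
  ......
  ......
Step 5: 1 trees catch fire, 5 burn out
  .....T
  .....F
  ......
  ......
  ......
  ......

.....T
.....F
......
......
......
......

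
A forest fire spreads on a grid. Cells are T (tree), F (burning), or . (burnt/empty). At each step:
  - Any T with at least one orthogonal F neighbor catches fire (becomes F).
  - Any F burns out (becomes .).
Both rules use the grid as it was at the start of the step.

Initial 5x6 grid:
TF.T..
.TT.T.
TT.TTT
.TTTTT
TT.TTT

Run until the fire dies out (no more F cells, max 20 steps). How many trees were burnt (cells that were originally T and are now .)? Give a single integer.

Step 1: +2 fires, +1 burnt (F count now 2)
Step 2: +2 fires, +2 burnt (F count now 2)
Step 3: +2 fires, +2 burnt (F count now 2)
Step 4: +2 fires, +2 burnt (F count now 2)
Step 5: +2 fires, +2 burnt (F count now 2)
Step 6: +3 fires, +2 burnt (F count now 3)
Step 7: +3 fires, +3 burnt (F count now 3)
Step 8: +3 fires, +3 burnt (F count now 3)
Step 9: +0 fires, +3 burnt (F count now 0)
Fire out after step 9
Initially T: 20, now '.': 29
Total burnt (originally-T cells now '.'): 19

Answer: 19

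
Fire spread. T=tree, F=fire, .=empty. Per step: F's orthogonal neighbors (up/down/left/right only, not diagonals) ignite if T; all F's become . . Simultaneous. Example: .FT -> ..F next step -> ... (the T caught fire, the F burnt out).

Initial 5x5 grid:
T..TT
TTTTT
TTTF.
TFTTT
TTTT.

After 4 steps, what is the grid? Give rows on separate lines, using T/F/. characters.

Step 1: 7 trees catch fire, 2 burn out
  T..TT
  TTTFT
  TFF..
  F.FFT
  TFTT.
Step 2: 9 trees catch fire, 7 burn out
  T..FT
  TFF.F
  F....
  ....F
  F.FF.
Step 3: 2 trees catch fire, 9 burn out
  T...F
  F....
  .....
  .....
  .....
Step 4: 1 trees catch fire, 2 burn out
  F....
  .....
  .....
  .....
  .....

F....
.....
.....
.....
.....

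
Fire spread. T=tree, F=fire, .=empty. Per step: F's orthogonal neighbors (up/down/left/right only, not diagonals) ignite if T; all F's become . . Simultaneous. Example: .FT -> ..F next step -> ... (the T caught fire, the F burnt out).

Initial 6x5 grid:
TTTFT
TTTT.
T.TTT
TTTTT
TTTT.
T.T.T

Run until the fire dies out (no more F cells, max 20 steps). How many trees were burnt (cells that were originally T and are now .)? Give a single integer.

Answer: 23

Derivation:
Step 1: +3 fires, +1 burnt (F count now 3)
Step 2: +3 fires, +3 burnt (F count now 3)
Step 3: +5 fires, +3 burnt (F count now 5)
Step 4: +4 fires, +5 burnt (F count now 4)
Step 5: +3 fires, +4 burnt (F count now 3)
Step 6: +3 fires, +3 burnt (F count now 3)
Step 7: +1 fires, +3 burnt (F count now 1)
Step 8: +1 fires, +1 burnt (F count now 1)
Step 9: +0 fires, +1 burnt (F count now 0)
Fire out after step 9
Initially T: 24, now '.': 29
Total burnt (originally-T cells now '.'): 23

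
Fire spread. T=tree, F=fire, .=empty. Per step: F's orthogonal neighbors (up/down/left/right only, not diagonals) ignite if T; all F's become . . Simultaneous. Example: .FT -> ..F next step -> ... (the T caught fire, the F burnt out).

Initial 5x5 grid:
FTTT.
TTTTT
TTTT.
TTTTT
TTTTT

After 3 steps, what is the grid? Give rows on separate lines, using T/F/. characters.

Step 1: 2 trees catch fire, 1 burn out
  .FTT.
  FTTTT
  TTTT.
  TTTTT
  TTTTT
Step 2: 3 trees catch fire, 2 burn out
  ..FT.
  .FTTT
  FTTT.
  TTTTT
  TTTTT
Step 3: 4 trees catch fire, 3 burn out
  ...F.
  ..FTT
  .FTT.
  FTTTT
  TTTTT

...F.
..FTT
.FTT.
FTTTT
TTTTT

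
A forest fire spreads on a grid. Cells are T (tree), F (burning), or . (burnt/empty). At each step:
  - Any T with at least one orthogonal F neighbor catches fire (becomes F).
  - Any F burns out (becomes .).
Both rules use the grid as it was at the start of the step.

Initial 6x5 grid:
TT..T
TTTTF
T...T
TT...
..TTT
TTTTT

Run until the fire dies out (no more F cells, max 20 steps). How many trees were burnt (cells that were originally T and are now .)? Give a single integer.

Answer: 11

Derivation:
Step 1: +3 fires, +1 burnt (F count now 3)
Step 2: +1 fires, +3 burnt (F count now 1)
Step 3: +1 fires, +1 burnt (F count now 1)
Step 4: +2 fires, +1 burnt (F count now 2)
Step 5: +2 fires, +2 burnt (F count now 2)
Step 6: +1 fires, +2 burnt (F count now 1)
Step 7: +1 fires, +1 burnt (F count now 1)
Step 8: +0 fires, +1 burnt (F count now 0)
Fire out after step 8
Initially T: 19, now '.': 22
Total burnt (originally-T cells now '.'): 11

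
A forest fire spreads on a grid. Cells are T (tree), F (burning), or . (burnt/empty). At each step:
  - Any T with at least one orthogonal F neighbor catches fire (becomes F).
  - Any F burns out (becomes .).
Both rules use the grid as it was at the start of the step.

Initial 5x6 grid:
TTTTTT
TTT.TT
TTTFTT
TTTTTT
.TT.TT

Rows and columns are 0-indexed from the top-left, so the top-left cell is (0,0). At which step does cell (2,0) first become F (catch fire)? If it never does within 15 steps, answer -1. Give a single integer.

Step 1: cell (2,0)='T' (+3 fires, +1 burnt)
Step 2: cell (2,0)='T' (+6 fires, +3 burnt)
Step 3: cell (2,0)='F' (+9 fires, +6 burnt)
  -> target ignites at step 3
Step 4: cell (2,0)='.' (+7 fires, +9 burnt)
Step 5: cell (2,0)='.' (+1 fires, +7 burnt)
Step 6: cell (2,0)='.' (+0 fires, +1 burnt)
  fire out at step 6

3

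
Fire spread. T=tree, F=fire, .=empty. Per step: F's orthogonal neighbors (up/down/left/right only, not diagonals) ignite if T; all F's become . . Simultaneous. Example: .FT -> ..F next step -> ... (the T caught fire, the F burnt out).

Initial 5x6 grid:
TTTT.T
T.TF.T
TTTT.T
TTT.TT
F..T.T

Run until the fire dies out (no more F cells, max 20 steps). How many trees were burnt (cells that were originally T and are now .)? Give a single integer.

Answer: 13

Derivation:
Step 1: +4 fires, +2 burnt (F count now 4)
Step 2: +4 fires, +4 burnt (F count now 4)
Step 3: +4 fires, +4 burnt (F count now 4)
Step 4: +1 fires, +4 burnt (F count now 1)
Step 5: +0 fires, +1 burnt (F count now 0)
Fire out after step 5
Initially T: 20, now '.': 23
Total burnt (originally-T cells now '.'): 13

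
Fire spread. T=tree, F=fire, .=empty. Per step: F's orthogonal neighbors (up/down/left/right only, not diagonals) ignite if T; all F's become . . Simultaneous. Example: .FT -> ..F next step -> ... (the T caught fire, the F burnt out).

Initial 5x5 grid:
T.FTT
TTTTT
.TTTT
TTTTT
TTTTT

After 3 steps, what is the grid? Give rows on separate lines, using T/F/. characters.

Step 1: 2 trees catch fire, 1 burn out
  T..FT
  TTFTT
  .TTTT
  TTTTT
  TTTTT
Step 2: 4 trees catch fire, 2 burn out
  T...F
  TF.FT
  .TFTT
  TTTTT
  TTTTT
Step 3: 5 trees catch fire, 4 burn out
  T....
  F...F
  .F.FT
  TTFTT
  TTTTT

T....
F...F
.F.FT
TTFTT
TTTTT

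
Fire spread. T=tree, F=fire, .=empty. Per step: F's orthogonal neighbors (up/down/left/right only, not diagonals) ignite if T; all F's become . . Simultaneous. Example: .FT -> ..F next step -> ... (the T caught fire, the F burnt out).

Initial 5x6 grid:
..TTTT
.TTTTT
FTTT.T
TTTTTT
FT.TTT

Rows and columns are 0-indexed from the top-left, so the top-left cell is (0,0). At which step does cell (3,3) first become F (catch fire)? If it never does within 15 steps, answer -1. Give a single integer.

Step 1: cell (3,3)='T' (+3 fires, +2 burnt)
Step 2: cell (3,3)='T' (+3 fires, +3 burnt)
Step 3: cell (3,3)='T' (+3 fires, +3 burnt)
Step 4: cell (3,3)='F' (+3 fires, +3 burnt)
  -> target ignites at step 4
Step 5: cell (3,3)='.' (+4 fires, +3 burnt)
Step 6: cell (3,3)='.' (+4 fires, +4 burnt)
Step 7: cell (3,3)='.' (+3 fires, +4 burnt)
Step 8: cell (3,3)='.' (+0 fires, +3 burnt)
  fire out at step 8

4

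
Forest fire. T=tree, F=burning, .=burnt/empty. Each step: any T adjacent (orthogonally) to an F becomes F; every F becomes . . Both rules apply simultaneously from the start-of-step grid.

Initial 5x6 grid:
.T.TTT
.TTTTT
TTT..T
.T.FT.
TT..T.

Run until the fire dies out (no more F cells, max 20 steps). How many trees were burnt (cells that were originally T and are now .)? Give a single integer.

Step 1: +1 fires, +1 burnt (F count now 1)
Step 2: +1 fires, +1 burnt (F count now 1)
Step 3: +0 fires, +1 burnt (F count now 0)
Fire out after step 3
Initially T: 18, now '.': 14
Total burnt (originally-T cells now '.'): 2

Answer: 2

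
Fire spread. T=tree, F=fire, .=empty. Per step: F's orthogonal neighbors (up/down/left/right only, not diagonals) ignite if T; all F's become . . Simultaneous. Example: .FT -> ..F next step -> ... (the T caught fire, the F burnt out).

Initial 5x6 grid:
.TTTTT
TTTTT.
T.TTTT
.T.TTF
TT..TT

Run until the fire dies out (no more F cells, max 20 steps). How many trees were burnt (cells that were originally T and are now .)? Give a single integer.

Answer: 19

Derivation:
Step 1: +3 fires, +1 burnt (F count now 3)
Step 2: +3 fires, +3 burnt (F count now 3)
Step 3: +2 fires, +3 burnt (F count now 2)
Step 4: +3 fires, +2 burnt (F count now 3)
Step 5: +3 fires, +3 burnt (F count now 3)
Step 6: +2 fires, +3 burnt (F count now 2)
Step 7: +2 fires, +2 burnt (F count now 2)
Step 8: +1 fires, +2 burnt (F count now 1)
Step 9: +0 fires, +1 burnt (F count now 0)
Fire out after step 9
Initially T: 22, now '.': 27
Total burnt (originally-T cells now '.'): 19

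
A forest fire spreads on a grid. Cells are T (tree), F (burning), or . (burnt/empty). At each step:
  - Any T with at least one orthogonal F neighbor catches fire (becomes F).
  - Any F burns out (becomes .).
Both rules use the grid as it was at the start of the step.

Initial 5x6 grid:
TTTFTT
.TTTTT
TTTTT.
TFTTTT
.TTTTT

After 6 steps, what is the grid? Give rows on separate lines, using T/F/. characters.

Step 1: 7 trees catch fire, 2 burn out
  TTF.FT
  .TTFTT
  TFTTT.
  F.FTTT
  .FTTTT
Step 2: 10 trees catch fire, 7 burn out
  TF...F
  .FF.FT
  F.FFT.
  ...FTT
  ..FTTT
Step 3: 5 trees catch fire, 10 burn out
  F.....
  .....F
  ....F.
  ....FT
  ...FTT
Step 4: 2 trees catch fire, 5 burn out
  ......
  ......
  ......
  .....F
  ....FT
Step 5: 1 trees catch fire, 2 burn out
  ......
  ......
  ......
  ......
  .....F
Step 6: 0 trees catch fire, 1 burn out
  ......
  ......
  ......
  ......
  ......

......
......
......
......
......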